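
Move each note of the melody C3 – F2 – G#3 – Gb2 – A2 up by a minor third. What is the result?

Eb3 Ab2 B3 Bbb2 C3

C3 -> Eb3
F2 -> Ab2
G#3 -> B3
Gb2 -> Bbb2
A2 -> C3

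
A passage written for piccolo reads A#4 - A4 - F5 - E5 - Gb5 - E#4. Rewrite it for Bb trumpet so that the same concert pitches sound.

B#5 B5 G6 F#6 Ab6 F##5

First find concert pitch: the piccolo sounds a perfect octave above written, so A#4 A4 F5 E5 Gb5 E#4 sounds A#5 A5 F6 E6 Gb6 E#5.
Then write for Bb trumpet: it sounds a major second below written, so the part must be a major second above concert.
A#5 → B#5
A5 → B5
F6 → G6
E6 → F#6
Gb6 → Ab6
E#5 → F##5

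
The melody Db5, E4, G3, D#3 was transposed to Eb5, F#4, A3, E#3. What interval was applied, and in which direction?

up a major second

Take the first pair: Db5 → Eb5. D to E spans 2 letter names, so the interval is some kind of second.
Db5 to Eb5 is 2 semitones, which makes it a major second; the second version is higher, so the direction is up.
Checking another pair — D#3 → E#3 — gives the same interval.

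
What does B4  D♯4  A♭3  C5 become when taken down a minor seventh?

B4 down a minor seventh is C#4.
D#4: a seventh down reaches E, and 10 semitones makes it E#3.
Ab3 down a minor seventh is Bb2.
C5: a seventh down reaches D, and 10 semitones makes it D4.

C#4 E#3 Bb2 D4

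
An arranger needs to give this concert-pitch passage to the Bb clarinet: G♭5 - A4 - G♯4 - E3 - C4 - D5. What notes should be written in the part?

Ab5 B4 A#4 F#3 D4 E5

Written C4 sounds as Bb3 on the Bb clarinet, so concert pitches are written a major second up.
Gb5 to Ab5
A4 to B4
G#4 to A#4
E3 to F#3
C4 to D4
D5 to E5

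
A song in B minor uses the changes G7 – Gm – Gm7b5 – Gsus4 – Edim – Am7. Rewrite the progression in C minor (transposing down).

B minor down to C minor is a major seventh; each chord root moves by that interval while the quality stays the same.
G7: root G down a major seventh → Ab, giving Ab7.
Gm: root G down a major seventh → Ab, giving Abm.
Gm7b5: root G down a major seventh → Ab, giving Abm7b5.
Gsus4: root G down a major seventh → Ab, giving Absus4.
Edim: root E down a major seventh → F, giving Fdim.
Am7: root A down a major seventh → Bb, giving Bbm7.

Ab7 Abm Abm7b5 Absus4 Fdim Bbm7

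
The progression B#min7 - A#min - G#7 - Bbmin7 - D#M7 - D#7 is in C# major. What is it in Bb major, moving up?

C# major up to Bb major is a diminished seventh; each chord root moves by that interval while the quality stays the same.
B#min7: root B# up a diminished seventh → A, giving Amin7.
A#min: root A# up a diminished seventh → G, giving Gmin.
G#7: root G# up a diminished seventh → F, giving F7.
Bbmin7: root Bb up a diminished seventh → Abb, giving Abbmin7.
D#M7: root D# up a diminished seventh → C, giving CM7.
D#7: root D# up a diminished seventh → C, giving C7.

Amin7 Gmin F7 Abbmin7 CM7 C7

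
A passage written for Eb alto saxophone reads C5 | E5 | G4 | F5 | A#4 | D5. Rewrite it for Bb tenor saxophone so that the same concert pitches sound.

First find concert pitch: the Eb alto saxophone sounds a major sixth below written, so C5 E5 G4 F5 A#4 D5 sounds Eb4 G4 Bb3 Ab4 C#4 F4.
Then write for Bb tenor saxophone: it sounds a major ninth below written, so the part must be a major ninth above concert.
Eb4 → F5
G4 → A5
Bb3 → C5
Ab4 → Bb5
C#4 → D#5
F4 → G5

F5 A5 C5 Bb5 D#5 G5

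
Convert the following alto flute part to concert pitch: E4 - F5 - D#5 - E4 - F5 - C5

Written C4 on the alto flute sounds as G3, a perfect fourth lower; apply that shift to every note.
E4 gives B3
F5 gives C5
D#5 gives A#4
E4 gives B3
F5 gives C5
C5 gives G4

B3 C5 A#4 B3 C5 G4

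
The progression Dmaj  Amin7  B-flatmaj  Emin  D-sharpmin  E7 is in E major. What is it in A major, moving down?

Gmaj Dmin7 Ebmaj Amin G#min A7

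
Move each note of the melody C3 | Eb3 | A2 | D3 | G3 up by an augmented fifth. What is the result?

C3 → G#3
Eb3 → B3
A2 → E#3
D3 → A#3
G3 → D#4

G#3 B3 E#3 A#3 D#4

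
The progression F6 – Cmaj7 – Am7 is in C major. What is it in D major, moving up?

G6 Dmaj7 Bm7

C major up to D major is a major second; each chord root moves by that interval while the quality stays the same.
F6: root F up a major second → G, giving G6.
Cmaj7: root C up a major second → D, giving Dmaj7.
Am7: root A up a major second → B, giving Bm7.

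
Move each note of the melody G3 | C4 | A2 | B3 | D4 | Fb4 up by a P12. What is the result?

D5 G5 E4 F#5 A5 Cb6

G3 becomes D5
C4 becomes G5
A2 becomes E4
B3 becomes F#5
D4 becomes A5
Fb4 becomes Cb6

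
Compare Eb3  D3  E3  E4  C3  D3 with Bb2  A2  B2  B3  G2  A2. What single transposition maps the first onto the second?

down a perfect fourth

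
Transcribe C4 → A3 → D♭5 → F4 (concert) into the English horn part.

The English horn sounds a perfect fifth below written, so the written part must be a perfect fifth above concert — transpose each note up.
C4 becomes G4
A3 becomes E4
Db5 becomes Ab5
F4 becomes C5

G4 E4 Ab5 C5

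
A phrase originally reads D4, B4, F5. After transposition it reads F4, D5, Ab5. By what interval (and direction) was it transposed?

up a minor third

Take the first pair: D4 → F4. D to F spans 3 letter names, so the interval is some kind of third.
D4 to F4 is 3 semitones, which makes it a minor third; the second version is higher, so the direction is up.
Checking another pair — F5 → Ab5 — gives the same interval.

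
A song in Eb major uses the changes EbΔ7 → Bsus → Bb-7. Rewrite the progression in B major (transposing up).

BΔ7 F##sus F#-7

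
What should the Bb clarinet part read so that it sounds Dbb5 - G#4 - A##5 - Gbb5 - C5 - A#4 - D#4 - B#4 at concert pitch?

Written C4 sounds as Bb3 on the Bb clarinet, so concert pitches are written a major second up.
Dbb5 → Ebb5
G#4 → A#4
A##5 → B##5
Gbb5 → Abb5
C5 → D5
A#4 → B#4
D#4 → E#4
B#4 → C##5

Ebb5 A#4 B##5 Abb5 D5 B#4 E#4 C##5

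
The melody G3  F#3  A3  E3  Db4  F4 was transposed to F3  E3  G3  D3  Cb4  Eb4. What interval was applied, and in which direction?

down a major second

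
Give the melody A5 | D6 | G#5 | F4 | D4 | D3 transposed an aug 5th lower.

Db5 Gb5 C5 Bbb3 Gb3 Gb2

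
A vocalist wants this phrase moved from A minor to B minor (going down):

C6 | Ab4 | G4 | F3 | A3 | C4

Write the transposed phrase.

D5 Bb3 A3 G2 B2 D3

From A down to B is a minor seventh; apply that to each pitch.
C6 becomes D5
Ab4 becomes Bb3
G4 becomes A3
F3 becomes G2
A3 becomes B2
C4 becomes D3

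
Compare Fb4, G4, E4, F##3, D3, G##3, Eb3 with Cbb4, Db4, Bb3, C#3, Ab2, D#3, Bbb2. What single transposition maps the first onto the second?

down an augmented fourth

From Fb4 to Cbb4 is 4 letter names — a fourth of some quality.
Cbb4 to Fb4 is 6 semitones, which makes it an augmented fourth; the second version is lower, so the direction is down.
Checking another pair — Eb3 → Bbb2 — gives the same interval.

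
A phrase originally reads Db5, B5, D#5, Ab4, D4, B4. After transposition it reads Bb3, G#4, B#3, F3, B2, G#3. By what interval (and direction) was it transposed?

down a minor tenth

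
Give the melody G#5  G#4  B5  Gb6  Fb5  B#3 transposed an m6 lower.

A minor sixth down from G#5 gives B#4.
A minor sixth down from G#4 gives B#3.
A minor sixth down from B5 gives D#5.
A minor sixth down from Gb6 gives Bb5.
Fb5: a sixth down reaches A, and 8 semitones makes it Ab4.
B#3 down a minor sixth is D##3.

B#4 B#3 D#5 Bb5 Ab4 D##3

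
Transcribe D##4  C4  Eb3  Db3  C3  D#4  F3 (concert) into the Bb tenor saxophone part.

Written C4 sounds as Bb2 on the Bb tenor saxophone, so concert pitches are written a major ninth up.
D##4 -> E##5
C4 -> D5
Eb3 -> F4
Db3 -> Eb4
C3 -> D4
D#4 -> E#5
F3 -> G4

E##5 D5 F4 Eb4 D4 E#5 G4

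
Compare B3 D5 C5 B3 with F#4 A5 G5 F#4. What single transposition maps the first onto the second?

up a perfect fifth

Take the first pair: B3 → F#4. B to F spans 5 letter names, so the interval is some kind of fifth.
B3 to F#4 is 7 semitones, which makes it a perfect fifth; the second version is higher, so the direction is up.
Checking another pair — B3 → F#4 — gives the same interval.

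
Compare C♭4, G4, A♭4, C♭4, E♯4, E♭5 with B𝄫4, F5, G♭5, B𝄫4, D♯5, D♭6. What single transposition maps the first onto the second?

up a minor seventh

From Cb4 to Bbb4 is 7 letter names — a seventh of some quality.
Cb4 to Bbb4 is 10 semitones, which makes it a minor seventh; the second version is higher, so the direction is up.
Checking another pair — Eb5 → Db6 — gives the same interval.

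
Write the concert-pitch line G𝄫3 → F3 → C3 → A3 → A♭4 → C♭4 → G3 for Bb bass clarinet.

Abb4 G4 D4 B4 Bb5 Db5 A4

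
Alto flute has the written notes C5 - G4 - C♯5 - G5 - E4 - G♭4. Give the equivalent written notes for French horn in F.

D5 A4 D#5 A5 F#4 Ab4

First find concert pitch: the alto flute sounds a perfect fourth below written, so C5 G4 C♯5 G5 E4 G♭4 sounds G4 D4 G#4 D5 B3 Db4.
Then write for French horn in F: it sounds a perfect fifth below written, so the part must be a perfect fifth above concert.
G4 → D5
D4 → A4
G#4 → D#5
D5 → A5
B3 → F#4
Db4 → Ab4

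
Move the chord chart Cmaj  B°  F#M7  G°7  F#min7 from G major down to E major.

Amaj G#° D#M7 E°7 D#min7

G major down to E major is a minor third; each chord root moves by that interval while the quality stays the same.
Cmaj: root C down a minor third → A, giving Amaj.
B°: root B down a minor third → G#, giving G#°.
F#M7: root F# down a minor third → D#, giving D#M7.
G°7: root G down a minor third → E, giving E°7.
F#min7: root F# down a minor third → D#, giving D#min7.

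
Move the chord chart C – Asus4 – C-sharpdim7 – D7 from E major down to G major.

Eb Csus4 Edim7 F7

E major down to G major is a major sixth; each chord root moves by that interval while the quality stays the same.
C: root C down a major sixth → Eb, giving Eb.
Asus4: root A down a major sixth → C, giving Csus4.
C-sharpdim7: root C-sharp down a major sixth → E, giving Edim7.
D7: root D down a major sixth → F, giving F7.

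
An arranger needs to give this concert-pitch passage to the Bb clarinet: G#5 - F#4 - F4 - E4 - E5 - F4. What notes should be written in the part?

The Bb clarinet sounds a major second below written, so the written part must be a major second above concert — transpose each note up.
G#5 becomes A#5
F#4 becomes G#4
F4 becomes G4
E4 becomes F#4
E5 becomes F#5
F4 becomes G4

A#5 G#4 G4 F#4 F#5 G4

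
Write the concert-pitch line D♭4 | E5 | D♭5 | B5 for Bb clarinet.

The Bb clarinet sounds a major second below written, so the written part must be a major second above concert — transpose each note up.
Db4 becomes Eb4
E5 becomes F#5
Db5 becomes Eb5
B5 becomes C#6

Eb4 F#5 Eb5 C#6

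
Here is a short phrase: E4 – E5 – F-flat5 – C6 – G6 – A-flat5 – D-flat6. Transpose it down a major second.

E4 to D4
E5 to D5
Fb5 to Ebb5
C6 to Bb5
G6 to F6
Ab5 to Gb5
Db6 to Cb6

D4 D5 Ebb5 Bb5 F6 Gb5 Cb6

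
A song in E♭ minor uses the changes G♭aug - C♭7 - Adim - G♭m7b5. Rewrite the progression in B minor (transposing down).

E♭ minor down to B minor is a diminished fourth; each chord root moves by that interval while the quality stays the same.
G♭aug: root G♭ down a diminished fourth → D, giving Daug.
C♭7: root C♭ down a diminished fourth → G, giving G7.
Adim: root A down a diminished fourth → E#, giving E#dim.
G♭m7b5: root G♭ down a diminished fourth → D, giving Dm7b5.

Daug G7 E#dim Dm7b5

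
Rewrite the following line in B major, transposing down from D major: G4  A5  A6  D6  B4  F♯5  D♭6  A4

From D down to B is a minor third; apply that to each pitch.
G4 -> E4
A5 -> F#5
A6 -> F#6
D6 -> B5
B4 -> G#4
F#5 -> D#5
Db6 -> Bb5
A4 -> F#4

E4 F#5 F#6 B5 G#4 D#5 Bb5 F#4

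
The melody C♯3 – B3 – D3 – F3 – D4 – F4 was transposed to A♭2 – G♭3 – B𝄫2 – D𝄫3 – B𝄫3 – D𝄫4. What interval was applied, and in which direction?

From C#3 to Ab2 is 3 letter names — a third of some quality.
Ab2 to C#3 is 5 semitones, which makes it an augmented third; the second version is lower, so the direction is down.
Checking another pair — F4 → Dbb4 — gives the same interval.

down an augmented third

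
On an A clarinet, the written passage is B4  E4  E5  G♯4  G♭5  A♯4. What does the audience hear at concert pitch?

G#4 C#4 C#5 E#4 Eb5 F##4

Written C4 on the A clarinet sounds as A3, a minor third lower; apply that shift to every note.
B4 gives G#4
E4 gives C#4
E5 gives C#5
G#4 gives E#4
Gb5 gives Eb5
A#4 gives F##4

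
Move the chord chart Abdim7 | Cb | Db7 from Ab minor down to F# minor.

Ab minor down to F# minor is a diminished third; each chord root moves by that interval while the quality stays the same.
Abdim7: root Ab down a diminished third → F#, giving F#dim7.
Cb: root Cb down a diminished third → A, giving A.
Db7: root Db down a diminished third → B, giving B7.

F#dim7 A B7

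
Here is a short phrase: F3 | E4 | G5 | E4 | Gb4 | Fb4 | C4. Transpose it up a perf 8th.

F4 E5 G6 E5 Gb5 Fb5 C5

F3 -> F4
E4 -> E5
G5 -> G6
E4 -> E5
Gb4 -> Gb5
Fb4 -> Fb5
C4 -> C5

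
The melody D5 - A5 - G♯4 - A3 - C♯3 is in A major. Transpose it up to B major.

E5 B5 A#4 B3 D#3

From A up to B is a major second; apply that to each pitch.
D5 gives E5
A5 gives B5
G#4 gives A#4
A3 gives B3
C#3 gives D#3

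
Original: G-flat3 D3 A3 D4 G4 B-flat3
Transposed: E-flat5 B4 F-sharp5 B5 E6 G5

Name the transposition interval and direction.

up a major thirteenth

Take the first pair: Gb3 → Eb5. G to E spans 13 letter names, so the interval is some kind of thirteenth.
Gb3 to Eb5 is 21 semitones, which makes it a major thirteenth; the second version is higher, so the direction is up.
Checking another pair — Bb3 → G5 — gives the same interval.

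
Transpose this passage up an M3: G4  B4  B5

G4 to B4
B4 to D#5
B5 to D#6

B4 D#5 D#6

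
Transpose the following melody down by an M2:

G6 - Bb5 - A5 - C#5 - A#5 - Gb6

F6 Ab5 G5 B4 G#5 Fb6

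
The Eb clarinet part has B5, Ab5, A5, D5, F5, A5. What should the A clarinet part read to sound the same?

First find concert pitch: the Eb clarinet sounds a minor third above written, so B5 Ab5 A5 D5 F5 A5 sounds D6 Cb6 C6 F5 Ab5 C6.
Then write for A clarinet: it sounds a minor third below written, so the part must be a minor third above concert.
D6 → F6
Cb6 → Ebb6
C6 → Eb6
F5 → Ab5
Ab5 → Cb6
C6 → Eb6

F6 Ebb6 Eb6 Ab5 Cb6 Eb6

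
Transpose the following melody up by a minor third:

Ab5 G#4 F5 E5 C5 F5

Cb6 B4 Ab5 G5 Eb5 Ab5

Ab5: a third up reaches C, and 3 semitones makes it Cb6.
G#4: a third up reaches B, and 3 semitones makes it B4.
A minor third up from F5 gives Ab5.
A minor third up from E5 gives G5.
C5 up a minor third is Eb5.
A minor third up from F5 gives Ab5.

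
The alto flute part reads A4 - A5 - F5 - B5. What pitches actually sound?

Written C4 on the alto flute sounds as G3, a perfect fourth lower; apply that shift to every note.
A4 to E4
A5 to E5
F5 to C5
B5 to F#5

E4 E5 C5 F#5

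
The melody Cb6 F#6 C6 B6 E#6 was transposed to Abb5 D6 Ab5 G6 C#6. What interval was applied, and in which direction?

Take the first pair: Cb6 → Abb5. C to A spans 3 letter names, so the interval is some kind of third.
Abb5 to Cb6 is 4 semitones, which makes it a major third; the second version is lower, so the direction is down.
Checking another pair — E#6 → C#6 — gives the same interval.

down a major third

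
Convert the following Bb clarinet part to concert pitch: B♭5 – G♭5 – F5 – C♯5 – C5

Ab5 Fb5 Eb5 B4 Bb4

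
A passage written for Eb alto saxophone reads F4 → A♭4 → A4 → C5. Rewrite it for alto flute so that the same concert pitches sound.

First find concert pitch: the Eb alto saxophone sounds a major sixth below written, so F4 A♭4 A4 C5 sounds Ab3 Cb4 C4 Eb4.
Then write for alto flute: it sounds a perfect fourth below written, so the part must be a perfect fourth above concert.
Ab3 → Db4
Cb4 → Fb4
C4 → F4
Eb4 → Ab4

Db4 Fb4 F4 Ab4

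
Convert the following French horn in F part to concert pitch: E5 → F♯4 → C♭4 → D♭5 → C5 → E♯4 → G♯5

A4 B3 Fb3 Gb4 F4 A#3 C#5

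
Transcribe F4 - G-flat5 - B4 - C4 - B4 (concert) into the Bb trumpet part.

G4 Ab5 C#5 D4 C#5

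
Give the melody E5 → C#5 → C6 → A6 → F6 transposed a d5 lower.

A#4 F##4 F#5 D#6 B5

E5 to A#4
C#5 to F##4
C6 to F#5
A6 to D#6
F6 to B5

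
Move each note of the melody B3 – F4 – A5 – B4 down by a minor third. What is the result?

G#3 D4 F#5 G#4

B3 down a minor third is G#3.
A minor third down from F4 gives D4.
A minor third down from A5 gives F#5.
B4: a third down reaches G, and 3 semitones makes it G#4.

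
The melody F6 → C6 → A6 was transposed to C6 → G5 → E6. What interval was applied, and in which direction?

From F6 to C6 is 4 letter names — a fourth of some quality.
C6 to F6 is 5 semitones, which makes it a perfect fourth; the second version is lower, so the direction is down.
Checking another pair — A6 → E6 — gives the same interval.

down a perfect fourth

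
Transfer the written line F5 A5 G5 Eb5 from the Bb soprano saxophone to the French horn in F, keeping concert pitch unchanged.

First find concert pitch: the Bb soprano saxophone sounds a major second below written, so F5 A5 G5 Eb5 sounds Eb5 G5 F5 Db5.
Then write for French horn in F: it sounds a perfect fifth below written, so the part must be a perfect fifth above concert.
Eb5 → Bb5
G5 → D6
F5 → C6
Db5 → Ab5

Bb5 D6 C6 Ab5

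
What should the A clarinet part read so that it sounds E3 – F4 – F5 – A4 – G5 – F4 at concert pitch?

G3 Ab4 Ab5 C5 Bb5 Ab4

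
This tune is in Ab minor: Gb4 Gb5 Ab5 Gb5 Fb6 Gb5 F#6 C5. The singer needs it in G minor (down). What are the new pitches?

F4 F5 G5 F5 Eb6 F5 E#6 B4

From Ab down to G is a minor second; apply that to each pitch.
Gb4 -> F4
Gb5 -> F5
Ab5 -> G5
Gb5 -> F5
Fb6 -> Eb6
Gb5 -> F5
F#6 -> E#6
C5 -> B4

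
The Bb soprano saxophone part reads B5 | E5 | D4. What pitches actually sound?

A5 D5 C4

Written C4 on the Bb soprano saxophone sounds as Bb3, a major second lower; apply that shift to every note.
B5 → A5
E5 → D5
D4 → C4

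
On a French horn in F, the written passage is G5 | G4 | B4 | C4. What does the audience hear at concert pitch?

C5 C4 E4 F3

Written C4 on the French horn in F sounds as F3, a perfect fifth lower; apply that shift to every note.
G5 to C5
G4 to C4
B4 to E4
C4 to F3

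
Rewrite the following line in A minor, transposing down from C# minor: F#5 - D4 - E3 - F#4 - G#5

D5 Bb3 C3 D4 E5

C# minor to A minor down is a major third, so every note moves down by that interval.
F#5 to D5
D4 to Bb3
E3 to C3
F#4 to D4
G#5 to E5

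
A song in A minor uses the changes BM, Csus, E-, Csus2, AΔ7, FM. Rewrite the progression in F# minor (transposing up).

A minor up to F# minor is a major sixth; each chord root moves by that interval while the quality stays the same.
BM: root B up a major sixth → G#, giving G#M.
Csus: root C up a major sixth → A, giving Asus.
E-: root E up a major sixth → C#, giving C#-.
Csus2: root C up a major sixth → A, giving Asus2.
AΔ7: root A up a major sixth → F#, giving F#Δ7.
FM: root F up a major sixth → D, giving DM.

G#M Asus C#- Asus2 F#Δ7 DM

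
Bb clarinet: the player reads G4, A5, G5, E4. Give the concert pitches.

Written C4 on the Bb clarinet sounds as Bb3, a major second lower; apply that shift to every note.
G4 becomes F4
A5 becomes G5
G5 becomes F5
E4 becomes D4

F4 G5 F5 D4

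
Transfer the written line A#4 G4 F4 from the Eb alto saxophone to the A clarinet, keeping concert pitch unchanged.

E4 Db4 Cb4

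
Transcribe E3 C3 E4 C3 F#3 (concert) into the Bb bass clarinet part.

Written C4 sounds as Bb2 on the Bb bass clarinet, so concert pitches are written a major ninth up.
E3 gives F#4
C3 gives D4
E4 gives F#5
C3 gives D4
F#3 gives G#4

F#4 D4 F#5 D4 G#4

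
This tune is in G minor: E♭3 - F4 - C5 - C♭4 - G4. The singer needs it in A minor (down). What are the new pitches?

F2 G3 D4 Db3 A3

G minor to A minor down is a minor seventh, so every note moves down by that interval.
Eb3 to F2
F4 to G3
C5 to D4
Cb4 to Db3
G4 to A3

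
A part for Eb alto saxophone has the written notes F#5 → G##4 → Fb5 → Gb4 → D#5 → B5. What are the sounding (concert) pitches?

The Eb alto saxophone sounds a major sixth below written, so transpose each written note down a major sixth.
F#5 gives A4
G##4 gives B#3
Fb5 gives Abb4
Gb4 gives Bbb3
D#5 gives F#4
B5 gives D5

A4 B#3 Abb4 Bbb3 F#4 D5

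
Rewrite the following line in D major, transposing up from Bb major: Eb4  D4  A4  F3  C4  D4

G4 F#4 C#5 A3 E4 F#4

Bb major to D major up is a major third, so every note moves up by that interval.
Eb4 -> G4
D4 -> F#4
A4 -> C#5
F3 -> A3
C4 -> E4
D4 -> F#4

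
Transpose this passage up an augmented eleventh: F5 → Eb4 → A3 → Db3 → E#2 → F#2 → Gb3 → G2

B6 A5 D#5 G4 A##3 B#3 C5 C#4

An augmented eleventh up from F5 gives B6.
Eb4: an eleventh up reaches A, and 18 semitones makes it A5.
A3 up an augmented eleventh is D#5.
Db3 up an augmented eleventh is G4.
E#2: an eleventh up reaches A, and 18 semitones makes it A##3.
F#2 up an augmented eleventh is B#3.
Gb3: an eleventh up reaches C, and 18 semitones makes it C5.
G2 up an augmented eleventh is C#4.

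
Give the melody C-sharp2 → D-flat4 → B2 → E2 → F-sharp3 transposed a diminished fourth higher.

F2 Gbb4 Eb3 Ab2 Bb3

C#2: a fourth up reaches F, and 4 semitones makes it F2.
A diminished fourth up from Db4 gives Gbb4.
A diminished fourth up from B2 gives Eb3.
E2 up a diminished fourth is Ab2.
A diminished fourth up from F#3 gives Bb3.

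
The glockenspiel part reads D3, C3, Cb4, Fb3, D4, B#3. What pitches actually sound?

Written C4 on the glockenspiel sounds as C6, a perfect fifteenth higher; apply that shift to every note.
D3 gives D5
C3 gives C5
Cb4 gives Cb6
Fb3 gives Fb5
D4 gives D6
B#3 gives B#5

D5 C5 Cb6 Fb5 D6 B#5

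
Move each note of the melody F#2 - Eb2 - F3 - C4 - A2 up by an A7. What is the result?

E##3 D#3 E#4 B#4 G##3

F#2 becomes E##3
Eb2 becomes D#3
F3 becomes E#4
C4 becomes B#4
A2 becomes G##3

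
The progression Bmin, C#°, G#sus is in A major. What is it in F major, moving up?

A major up to F major is a minor sixth; each chord root moves by that interval while the quality stays the same.
Bmin: root B up a minor sixth → G, giving Gmin.
C#°: root C# up a minor sixth → A, giving A°.
G#sus: root G# up a minor sixth → E, giving Esus.

Gmin A° Esus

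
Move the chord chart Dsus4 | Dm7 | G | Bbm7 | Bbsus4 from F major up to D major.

Bsus4 Bm7 E Gm7 Gsus4

F major up to D major is a major sixth; each chord root moves by that interval while the quality stays the same.
Dsus4: root D up a major sixth → B, giving Bsus4.
Dm7: root D up a major sixth → B, giving Bm7.
G: root G up a major sixth → E, giving E.
Bbm7: root Bb up a major sixth → G, giving Gm7.
Bbsus4: root Bb up a major sixth → G, giving Gsus4.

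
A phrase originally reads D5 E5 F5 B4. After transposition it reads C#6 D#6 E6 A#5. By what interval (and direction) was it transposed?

up a major seventh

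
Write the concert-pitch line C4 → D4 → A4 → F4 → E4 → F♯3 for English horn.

The English horn sounds a perfect fifth below written, so the written part must be a perfect fifth above concert — transpose each note up.
C4 gives G4
D4 gives A4
A4 gives E5
F4 gives C5
E4 gives B4
F#3 gives C#4

G4 A4 E5 C5 B4 C#4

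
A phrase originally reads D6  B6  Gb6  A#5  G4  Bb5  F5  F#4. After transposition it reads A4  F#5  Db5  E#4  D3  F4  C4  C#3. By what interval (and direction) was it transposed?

down a perfect eleventh

Take the first pair: D6 → A4. D to A spans 11 letter names, so the interval is some kind of eleventh.
A4 to D6 is 17 semitones, which makes it a perfect eleventh; the second version is lower, so the direction is down.
Checking another pair — F#4 → C#3 — gives the same interval.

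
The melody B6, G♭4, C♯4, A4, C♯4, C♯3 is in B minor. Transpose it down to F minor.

F6 Dbb4 G3 Eb4 G3 G2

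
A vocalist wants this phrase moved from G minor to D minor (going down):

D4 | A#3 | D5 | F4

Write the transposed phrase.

A3 E#3 A4 C4

From G down to D is a perfect fourth; apply that to each pitch.
D4 becomes A3
A#3 becomes E#3
D5 becomes A4
F4 becomes C4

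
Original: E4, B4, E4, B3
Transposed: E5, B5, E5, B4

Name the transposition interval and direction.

Take the first pair: E4 → E5. E to E spans 8 letter names, so the interval is some kind of octave.
E4 to E5 is 12 semitones, which makes it a perfect octave; the second version is higher, so the direction is up.
Checking another pair — B3 → B4 — gives the same interval.

up a perfect octave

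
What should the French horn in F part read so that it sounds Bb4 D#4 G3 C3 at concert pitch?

F5 A#4 D4 G3

The French horn in F sounds a perfect fifth below written, so the written part must be a perfect fifth above concert — transpose each note up.
Bb4 → F5
D#4 → A#4
G3 → D4
C3 → G3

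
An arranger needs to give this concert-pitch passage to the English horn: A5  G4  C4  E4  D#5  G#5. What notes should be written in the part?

Written C4 sounds as F3 on the English horn, so concert pitches are written a perfect fifth up.
A5 gives E6
G4 gives D5
C4 gives G4
E4 gives B4
D#5 gives A#5
G#5 gives D#6

E6 D5 G4 B4 A#5 D#6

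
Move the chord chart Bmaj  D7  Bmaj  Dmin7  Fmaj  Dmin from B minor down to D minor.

B minor down to D minor is a major sixth; each chord root moves by that interval while the quality stays the same.
Bmaj: root B down a major sixth → D, giving Dmaj.
D7: root D down a major sixth → F, giving F7.
Bmaj: root B down a major sixth → D, giving Dmaj.
Dmin7: root D down a major sixth → F, giving Fmin7.
Fmaj: root F down a major sixth → Ab, giving Abmaj.
Dmin: root D down a major sixth → F, giving Fmin.

Dmaj F7 Dmaj Fmin7 Abmaj Fmin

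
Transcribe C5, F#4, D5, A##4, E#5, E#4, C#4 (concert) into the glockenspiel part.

C3 F#2 D3 A##2 E#3 E#2 C#2

Written C4 sounds as C6 on the glockenspiel, so concert pitches are written a perfect fifteenth down.
C5 to C3
F#4 to F#2
D5 to D3
A##4 to A##2
E#5 to E#3
E#4 to E#2
C#4 to C#2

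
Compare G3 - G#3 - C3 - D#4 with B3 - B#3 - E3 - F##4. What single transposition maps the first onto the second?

Take the first pair: G3 → B3. G to B spans 3 letter names, so the interval is some kind of third.
G3 to B3 is 4 semitones, which makes it a major third; the second version is higher, so the direction is up.
Checking another pair — D#4 → F##4 — gives the same interval.

up a major third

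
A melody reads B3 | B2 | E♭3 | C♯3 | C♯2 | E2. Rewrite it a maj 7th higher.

A#4 A#3 D4 B#3 B#2 D#3

A major seventh up from B3 gives A#4.
A major seventh up from B2 gives A#3.
Eb3 up a major seventh is D4.
C#3 up a major seventh is B#3.
A major seventh up from C#2 gives B#2.
E2 up a major seventh is D#3.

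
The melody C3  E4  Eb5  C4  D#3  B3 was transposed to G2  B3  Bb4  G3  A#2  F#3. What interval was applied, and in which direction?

From C3 to G2 is 4 letter names — a fourth of some quality.
G2 to C3 is 5 semitones, which makes it a perfect fourth; the second version is lower, so the direction is down.
Checking another pair — B3 → F#3 — gives the same interval.

down a perfect fourth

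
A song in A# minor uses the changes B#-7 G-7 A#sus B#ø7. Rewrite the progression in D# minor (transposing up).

E#-7 C-7 D#sus E#ø7

A# minor up to D# minor is a perfect fourth; each chord root moves by that interval while the quality stays the same.
B#-7: root B# up a perfect fourth → E#, giving E#-7.
G-7: root G up a perfect fourth → C, giving C-7.
A#sus: root A# up a perfect fourth → D#, giving D#sus.
B#ø7: root B# up a perfect fourth → E#, giving E#ø7.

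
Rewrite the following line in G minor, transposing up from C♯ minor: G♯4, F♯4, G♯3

C♯ minor to G minor up is a diminished fifth, so every note moves up by that interval.
G#4 -> D5
F#4 -> C5
G#3 -> D4

D5 C5 D4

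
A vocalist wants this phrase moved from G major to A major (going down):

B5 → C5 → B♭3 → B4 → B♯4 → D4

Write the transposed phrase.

C#5 D4 C3 C#4 C##4 E3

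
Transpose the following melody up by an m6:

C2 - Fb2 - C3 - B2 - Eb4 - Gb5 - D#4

C2 up a minor sixth is Ab2.
Fb2 up a minor sixth is Dbb3.
C3: a sixth up reaches A, and 8 semitones makes it Ab3.
B2 up a minor sixth is G3.
A minor sixth up from Eb4 gives Cb5.
Gb5 up a minor sixth is Ebb6.
A minor sixth up from D#4 gives B4.

Ab2 Dbb3 Ab3 G3 Cb5 Ebb6 B4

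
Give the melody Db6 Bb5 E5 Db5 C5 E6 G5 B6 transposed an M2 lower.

Cb6 Ab5 D5 Cb5 Bb4 D6 F5 A6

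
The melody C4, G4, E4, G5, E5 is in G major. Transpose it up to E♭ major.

G major to E♭ major up is a minor sixth, so every note moves up by that interval.
C4 gives Ab4
G4 gives Eb5
E4 gives C5
G5 gives Eb6
E5 gives C6

Ab4 Eb5 C5 Eb6 C6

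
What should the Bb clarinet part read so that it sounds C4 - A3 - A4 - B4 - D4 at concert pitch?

Written C4 sounds as Bb3 on the Bb clarinet, so concert pitches are written a major second up.
C4 gives D4
A3 gives B3
A4 gives B4
B4 gives C#5
D4 gives E4

D4 B3 B4 C#5 E4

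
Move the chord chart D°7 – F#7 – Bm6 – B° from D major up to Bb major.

D major up to Bb major is a minor sixth; each chord root moves by that interval while the quality stays the same.
D°7: root D up a minor sixth → Bb, giving Bb°7.
F#7: root F# up a minor sixth → D, giving D7.
Bm6: root B up a minor sixth → G, giving Gm6.
B°: root B up a minor sixth → G, giving G°.

Bb°7 D7 Gm6 G°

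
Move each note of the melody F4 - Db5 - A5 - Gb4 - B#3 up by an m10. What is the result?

A minor tenth up from F4 gives Ab5.
Db5: a tenth up reaches F, and 15 semitones makes it Fb6.
A5 up a minor tenth is C7.
Gb4: a tenth up reaches B, and 15 semitones makes it Bbb5.
A minor tenth up from B#3 gives D#5.

Ab5 Fb6 C7 Bbb5 D#5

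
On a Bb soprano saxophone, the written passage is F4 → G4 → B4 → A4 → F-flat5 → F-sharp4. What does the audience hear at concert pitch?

Eb4 F4 A4 G4 Ebb5 E4

The Bb soprano saxophone sounds a major second below written, so transpose each written note down a major second.
F4 -> Eb4
G4 -> F4
B4 -> A4
A4 -> G4
Fb5 -> Ebb5
F#4 -> E4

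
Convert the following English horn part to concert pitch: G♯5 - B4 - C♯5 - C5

C#5 E4 F#4 F4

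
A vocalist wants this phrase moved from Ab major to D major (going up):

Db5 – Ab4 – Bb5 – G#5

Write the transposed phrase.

G5 D5 E6 C##6

Ab major to D major up is an augmented fourth, so every note moves up by that interval.
Db5 gives G5
Ab4 gives D5
Bb5 gives E6
G#5 gives C##6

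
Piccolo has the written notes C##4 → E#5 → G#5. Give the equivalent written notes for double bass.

C##6 E#7 G#7

First find concert pitch: the piccolo sounds a perfect octave above written, so C##4 E#5 G#5 sounds C##5 E#6 G#6.
Then write for double bass: it sounds a perfect octave below written, so the part must be a perfect octave above concert.
C##5 → C##6
E#6 → E#7
G#6 → G#7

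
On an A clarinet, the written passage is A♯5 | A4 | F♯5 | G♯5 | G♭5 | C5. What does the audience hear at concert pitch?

F##5 F#4 D#5 E#5 Eb5 A4

The A clarinet sounds a minor third below written, so transpose each written note down a minor third.
A#5 gives F##5
A4 gives F#4
F#5 gives D#5
G#5 gives E#5
Gb5 gives Eb5
C5 gives A4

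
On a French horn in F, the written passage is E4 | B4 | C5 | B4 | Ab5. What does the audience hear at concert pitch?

Written C4 on the French horn in F sounds as F3, a perfect fifth lower; apply that shift to every note.
E4 gives A3
B4 gives E4
C5 gives F4
B4 gives E4
Ab5 gives Db5

A3 E4 F4 E4 Db5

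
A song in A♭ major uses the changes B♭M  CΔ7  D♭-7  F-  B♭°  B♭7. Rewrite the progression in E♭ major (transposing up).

A♭ major up to E♭ major is a perfect fifth; each chord root moves by that interval while the quality stays the same.
B♭M: root B♭ up a perfect fifth → F, giving FM.
CΔ7: root C up a perfect fifth → G, giving GΔ7.
D♭-7: root D♭ up a perfect fifth → Ab, giving Ab-7.
F-: root F up a perfect fifth → C, giving C-.
B♭°: root B♭ up a perfect fifth → F, giving F°.
B♭7: root B♭ up a perfect fifth → F, giving F7.

FM GΔ7 Ab-7 C- F° F7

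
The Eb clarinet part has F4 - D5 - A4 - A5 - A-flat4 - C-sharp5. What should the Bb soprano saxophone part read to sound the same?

First find concert pitch: the Eb clarinet sounds a minor third above written, so F4 D5 A4 A5 A-flat4 C-sharp5 sounds Ab4 F5 C5 C6 Cb5 E5.
Then write for Bb soprano saxophone: it sounds a major second below written, so the part must be a major second above concert.
Ab4 → Bb4
F5 → G5
C5 → D5
C6 → D6
Cb5 → Db5
E5 → F#5

Bb4 G5 D5 D6 Db5 F#5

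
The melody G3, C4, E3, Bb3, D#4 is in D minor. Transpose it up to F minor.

Bb3 Eb4 G3 Db4 F#4

D minor to F minor up is a minor third, so every note moves up by that interval.
G3 -> Bb3
C4 -> Eb4
E3 -> G3
Bb3 -> Db4
D#4 -> F#4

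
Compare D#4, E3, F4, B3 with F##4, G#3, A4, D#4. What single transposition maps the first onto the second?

Take the first pair: D#4 → F##4. D to F spans 3 letter names, so the interval is some kind of third.
D#4 to F##4 is 4 semitones, which makes it a major third; the second version is higher, so the direction is up.
Checking another pair — B3 → D#4 — gives the same interval.

up a major third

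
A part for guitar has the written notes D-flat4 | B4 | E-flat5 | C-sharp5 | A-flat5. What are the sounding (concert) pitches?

Db3 B3 Eb4 C#4 Ab4

The guitar sounds a perfect octave below written, so transpose each written note down a perfect octave.
Db4 gives Db3
B4 gives B3
Eb5 gives Eb4
C#5 gives C#4
Ab5 gives Ab4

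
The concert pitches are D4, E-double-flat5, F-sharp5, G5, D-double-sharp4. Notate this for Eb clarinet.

B3 Cb5 D#5 E5 B##3

The Eb clarinet sounds a minor third above written, so the written part must be a minor third below concert — transpose each note down.
D4 becomes B3
Ebb5 becomes Cb5
F#5 becomes D#5
G5 becomes E5
D##4 becomes B##3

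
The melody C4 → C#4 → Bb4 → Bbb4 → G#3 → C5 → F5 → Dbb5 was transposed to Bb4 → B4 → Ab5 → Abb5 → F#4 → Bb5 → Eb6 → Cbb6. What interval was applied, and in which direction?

up a minor seventh

Take the first pair: C4 → Bb4. C to B spans 7 letter names, so the interval is some kind of seventh.
C4 to Bb4 is 10 semitones, which makes it a minor seventh; the second version is higher, so the direction is up.
Checking another pair — Dbb5 → Cbb6 — gives the same interval.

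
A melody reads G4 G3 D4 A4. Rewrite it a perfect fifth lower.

C4 C3 G3 D4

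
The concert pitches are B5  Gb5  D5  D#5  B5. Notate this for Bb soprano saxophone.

Written C4 sounds as Bb3 on the Bb soprano saxophone, so concert pitches are written a major second up.
B5 gives C#6
Gb5 gives Ab5
D5 gives E5
D#5 gives E#5
B5 gives C#6

C#6 Ab5 E5 E#5 C#6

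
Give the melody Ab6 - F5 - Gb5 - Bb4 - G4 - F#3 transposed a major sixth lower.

Cb6 Ab4 Bbb4 Db4 Bb3 A2

Ab6 down a major sixth is Cb6.
F5 down a major sixth is Ab4.
Gb5 down a major sixth is Bbb4.
Bb4: a sixth down reaches D, and 9 semitones makes it Db4.
G4: a sixth down reaches B, and 9 semitones makes it Bb3.
F#3 down a major sixth is A2.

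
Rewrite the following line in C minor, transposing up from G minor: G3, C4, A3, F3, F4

C4 F4 D4 Bb3 Bb4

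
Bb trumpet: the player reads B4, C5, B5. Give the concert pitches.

A4 Bb4 A5

Written C4 on the Bb trumpet sounds as Bb3, a major second lower; apply that shift to every note.
B4 gives A4
C5 gives Bb4
B5 gives A5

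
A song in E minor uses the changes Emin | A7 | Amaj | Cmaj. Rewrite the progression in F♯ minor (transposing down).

F#min B7 Bmaj Dmaj

E minor down to F♯ minor is a minor seventh; each chord root moves by that interval while the quality stays the same.
Emin: root E down a minor seventh → F#, giving F#min.
A7: root A down a minor seventh → B, giving B7.
Amaj: root A down a minor seventh → B, giving Bmaj.
Cmaj: root C down a minor seventh → D, giving Dmaj.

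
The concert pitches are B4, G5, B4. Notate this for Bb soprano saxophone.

C#5 A5 C#5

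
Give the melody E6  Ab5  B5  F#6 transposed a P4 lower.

B5 Eb5 F#5 C#6

E6: a fourth down reaches B, and 5 semitones makes it B5.
Ab5: a fourth down reaches E, and 5 semitones makes it Eb5.
B5 down a perfect fourth is F#5.
A perfect fourth down from F#6 gives C#6.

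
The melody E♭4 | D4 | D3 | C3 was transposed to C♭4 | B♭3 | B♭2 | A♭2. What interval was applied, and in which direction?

down a major third

Take the first pair: Eb4 → Cb4. E to C spans 3 letter names, so the interval is some kind of third.
Cb4 to Eb4 is 4 semitones, which makes it a major third; the second version is lower, so the direction is down.
Checking another pair — C3 → Ab2 — gives the same interval.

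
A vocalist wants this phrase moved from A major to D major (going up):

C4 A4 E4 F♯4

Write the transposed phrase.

F4 D5 A4 B4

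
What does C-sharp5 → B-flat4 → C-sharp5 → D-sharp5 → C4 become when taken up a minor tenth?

E6 Db6 E6 F#6 Eb5

C#5: a tenth up reaches E, and 15 semitones makes it E6.
A minor tenth up from Bb4 gives Db6.
C#5: a tenth up reaches E, and 15 semitones makes it E6.
D#5: a tenth up reaches F, and 15 semitones makes it F#6.
C4: a tenth up reaches E, and 15 semitones makes it Eb5.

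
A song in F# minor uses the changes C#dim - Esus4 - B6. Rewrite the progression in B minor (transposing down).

F#dim Asus4 E6

F# minor down to B minor is a perfect fifth; each chord root moves by that interval while the quality stays the same.
C#dim: root C# down a perfect fifth → F#, giving F#dim.
Esus4: root E down a perfect fifth → A, giving Asus4.
B6: root B down a perfect fifth → E, giving E6.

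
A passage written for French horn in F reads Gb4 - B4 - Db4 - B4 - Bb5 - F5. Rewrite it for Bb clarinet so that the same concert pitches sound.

First find concert pitch: the French horn in F sounds a perfect fifth below written, so Gb4 B4 Db4 B4 Bb5 F5 sounds Cb4 E4 Gb3 E4 Eb5 Bb4.
Then write for Bb clarinet: it sounds a major second below written, so the part must be a major second above concert.
Cb4 → Db4
E4 → F#4
Gb3 → Ab3
E4 → F#4
Eb5 → F5
Bb4 → C5

Db4 F#4 Ab3 F#4 F5 C5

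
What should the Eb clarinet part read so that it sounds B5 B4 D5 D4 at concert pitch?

G#5 G#4 B4 B3

The Eb clarinet sounds a minor third above written, so the written part must be a minor third below concert — transpose each note down.
B5 gives G#5
B4 gives G#4
D5 gives B4
D4 gives B3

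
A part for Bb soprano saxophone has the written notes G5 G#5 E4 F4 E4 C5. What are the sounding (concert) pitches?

F5 F#5 D4 Eb4 D4 Bb4

Written C4 on the Bb soprano saxophone sounds as Bb3, a major second lower; apply that shift to every note.
G5 to F5
G#5 to F#5
E4 to D4
F4 to Eb4
E4 to D4
C5 to Bb4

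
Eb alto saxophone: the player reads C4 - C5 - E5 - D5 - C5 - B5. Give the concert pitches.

Eb3 Eb4 G4 F4 Eb4 D5

Written C4 on the Eb alto saxophone sounds as Eb3, a major sixth lower; apply that shift to every note.
C4 -> Eb3
C5 -> Eb4
E5 -> G4
D5 -> F4
C5 -> Eb4
B5 -> D5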